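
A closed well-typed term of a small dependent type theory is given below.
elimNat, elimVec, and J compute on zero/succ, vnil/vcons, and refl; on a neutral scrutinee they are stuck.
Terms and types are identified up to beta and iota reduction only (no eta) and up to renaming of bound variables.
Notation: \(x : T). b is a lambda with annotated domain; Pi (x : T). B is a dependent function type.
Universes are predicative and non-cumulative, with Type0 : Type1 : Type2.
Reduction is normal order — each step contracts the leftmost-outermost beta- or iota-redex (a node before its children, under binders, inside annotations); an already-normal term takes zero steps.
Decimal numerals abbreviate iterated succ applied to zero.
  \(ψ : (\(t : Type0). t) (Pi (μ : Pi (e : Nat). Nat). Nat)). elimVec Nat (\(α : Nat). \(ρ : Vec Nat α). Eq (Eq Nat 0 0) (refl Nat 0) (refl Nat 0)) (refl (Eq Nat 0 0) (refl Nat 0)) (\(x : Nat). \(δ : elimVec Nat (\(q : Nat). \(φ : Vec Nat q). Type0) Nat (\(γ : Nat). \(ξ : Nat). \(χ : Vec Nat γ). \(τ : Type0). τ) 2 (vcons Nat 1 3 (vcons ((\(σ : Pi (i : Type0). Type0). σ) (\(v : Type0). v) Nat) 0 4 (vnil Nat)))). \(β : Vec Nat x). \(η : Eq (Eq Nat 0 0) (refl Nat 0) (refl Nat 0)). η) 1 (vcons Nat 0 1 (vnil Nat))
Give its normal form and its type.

reduced normal form:
  \(ψ : Pi (t : Pi (μ : Nat). Nat). Nat). refl (Eq Nat 0 0) (refl Nat 0)
type:
  Pi (ψ : Pi (t : Pi (μ : Nat). Nat). Nat). Eq (Eq Nat 0 0) (refl Nat 0) (refl Nat 0)


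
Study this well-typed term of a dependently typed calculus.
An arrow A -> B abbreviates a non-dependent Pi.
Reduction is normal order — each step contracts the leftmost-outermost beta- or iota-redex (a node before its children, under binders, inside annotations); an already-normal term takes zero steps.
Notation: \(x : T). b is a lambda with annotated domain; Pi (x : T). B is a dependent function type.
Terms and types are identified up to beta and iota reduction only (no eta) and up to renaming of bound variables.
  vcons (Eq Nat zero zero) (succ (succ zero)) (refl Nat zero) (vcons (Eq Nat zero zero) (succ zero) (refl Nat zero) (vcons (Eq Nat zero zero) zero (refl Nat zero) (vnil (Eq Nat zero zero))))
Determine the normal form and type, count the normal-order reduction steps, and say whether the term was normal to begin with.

reduced normal form:
  vcons (Eq Nat zero zero) (succ (succ zero)) (refl Nat zero) (vcons (Eq Nat zero zero) (succ zero) (refl Nat zero) (vcons (Eq Nat zero zero) zero (refl Nat zero) (vnil (Eq Nat zero zero))))
type:
  Vec (Eq Nat zero zero) (succ (succ (succ zero)))
steps to reach normal form (normal order): 0
started in normal form: yes


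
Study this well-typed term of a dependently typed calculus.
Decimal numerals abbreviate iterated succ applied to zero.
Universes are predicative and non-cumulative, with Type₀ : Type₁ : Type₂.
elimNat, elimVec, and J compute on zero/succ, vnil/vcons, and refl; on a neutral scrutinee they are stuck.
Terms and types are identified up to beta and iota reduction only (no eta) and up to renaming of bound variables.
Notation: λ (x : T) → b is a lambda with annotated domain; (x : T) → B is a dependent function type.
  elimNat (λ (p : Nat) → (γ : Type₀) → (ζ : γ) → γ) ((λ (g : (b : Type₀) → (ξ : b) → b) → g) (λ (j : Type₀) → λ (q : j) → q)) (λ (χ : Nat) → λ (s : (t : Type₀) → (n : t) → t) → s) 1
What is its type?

the term's type:
  (p : Type₀) → (γ : p) → p


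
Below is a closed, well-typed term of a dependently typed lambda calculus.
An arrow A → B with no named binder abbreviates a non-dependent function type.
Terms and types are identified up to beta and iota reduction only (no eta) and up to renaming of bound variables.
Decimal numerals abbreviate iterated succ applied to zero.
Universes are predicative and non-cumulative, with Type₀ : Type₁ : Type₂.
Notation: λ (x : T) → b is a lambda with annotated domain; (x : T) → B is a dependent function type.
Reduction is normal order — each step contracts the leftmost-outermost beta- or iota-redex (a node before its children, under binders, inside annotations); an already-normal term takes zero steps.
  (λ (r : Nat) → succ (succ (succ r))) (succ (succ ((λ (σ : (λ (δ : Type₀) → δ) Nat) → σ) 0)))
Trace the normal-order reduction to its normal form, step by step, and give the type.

reduction (normal order):
  (λ (r : Nat) → succ (succ (succ r))) (succ (succ ((λ (σ : (λ (δ : Type₀) → δ) Nat) → σ) 0)))
  ~> succ (succ (succ (succ (succ ((λ (r : (λ (σ : Type₀) → σ) Nat) → r) 0)))))
  ~> 5
type:
  Nat


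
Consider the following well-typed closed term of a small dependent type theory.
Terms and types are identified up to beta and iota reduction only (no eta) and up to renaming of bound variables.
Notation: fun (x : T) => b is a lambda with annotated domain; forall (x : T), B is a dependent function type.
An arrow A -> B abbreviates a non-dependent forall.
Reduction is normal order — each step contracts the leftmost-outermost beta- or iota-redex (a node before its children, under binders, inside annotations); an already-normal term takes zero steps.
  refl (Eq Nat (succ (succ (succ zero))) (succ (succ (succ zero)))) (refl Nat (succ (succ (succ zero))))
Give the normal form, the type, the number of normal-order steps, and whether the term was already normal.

resulting normal form:
  refl (Eq Nat (succ (succ (succ zero))) (succ (succ (succ zero)))) (refl Nat (succ (succ (succ zero))))
type:
  Eq (Eq Nat (succ (succ (succ zero))) (succ (succ (succ zero)))) (refl Nat (succ (succ (succ zero)))) (refl Nat (succ (succ (succ zero))))
normal-order step count: 0
already normal: yes


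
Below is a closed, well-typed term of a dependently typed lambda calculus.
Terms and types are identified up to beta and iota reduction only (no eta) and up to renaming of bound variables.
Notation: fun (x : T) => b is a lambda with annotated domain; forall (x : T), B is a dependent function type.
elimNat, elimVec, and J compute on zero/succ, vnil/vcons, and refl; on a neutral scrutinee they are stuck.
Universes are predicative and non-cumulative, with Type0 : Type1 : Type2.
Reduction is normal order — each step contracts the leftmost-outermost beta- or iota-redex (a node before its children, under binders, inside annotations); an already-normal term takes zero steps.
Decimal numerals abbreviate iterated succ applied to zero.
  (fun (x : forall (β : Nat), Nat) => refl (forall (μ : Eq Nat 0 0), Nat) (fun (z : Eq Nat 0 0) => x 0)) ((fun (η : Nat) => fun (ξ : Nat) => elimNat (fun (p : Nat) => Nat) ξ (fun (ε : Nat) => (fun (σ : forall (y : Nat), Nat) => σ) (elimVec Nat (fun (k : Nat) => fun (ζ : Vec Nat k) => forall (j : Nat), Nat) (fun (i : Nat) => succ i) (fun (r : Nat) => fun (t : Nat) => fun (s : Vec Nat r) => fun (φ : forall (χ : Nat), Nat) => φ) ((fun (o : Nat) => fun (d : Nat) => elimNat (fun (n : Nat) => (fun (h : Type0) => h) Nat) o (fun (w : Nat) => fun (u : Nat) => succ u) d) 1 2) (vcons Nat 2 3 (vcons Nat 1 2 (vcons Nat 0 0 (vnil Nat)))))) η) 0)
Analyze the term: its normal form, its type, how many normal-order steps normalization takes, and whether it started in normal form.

normal form:
  refl (forall (x : Eq Nat 0 0), Nat) (fun (β : Eq Nat 0 0) => 0)
the term's type:
  Eq (forall (x : Eq Nat 0 0), Nat) (fun (β : Eq Nat 0 0) => 0) (fun (μ : Eq Nat 0 0) => 0)
normal-order step count: 4
term was already normal: no
first redex: a beta-redex


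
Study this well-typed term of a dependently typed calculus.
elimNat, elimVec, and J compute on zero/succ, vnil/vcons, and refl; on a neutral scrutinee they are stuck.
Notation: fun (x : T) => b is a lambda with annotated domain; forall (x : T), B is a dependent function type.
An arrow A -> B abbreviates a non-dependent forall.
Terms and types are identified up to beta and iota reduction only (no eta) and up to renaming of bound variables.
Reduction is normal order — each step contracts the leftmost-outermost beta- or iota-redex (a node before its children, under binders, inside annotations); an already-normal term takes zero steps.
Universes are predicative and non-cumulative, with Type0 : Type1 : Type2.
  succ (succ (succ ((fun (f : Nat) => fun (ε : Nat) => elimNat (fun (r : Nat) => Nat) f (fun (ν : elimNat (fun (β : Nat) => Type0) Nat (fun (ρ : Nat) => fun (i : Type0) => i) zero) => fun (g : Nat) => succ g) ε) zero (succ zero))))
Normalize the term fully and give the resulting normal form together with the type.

resulting normal form:
  succ (succ (succ (succ zero)))
type:
  Nat
observation: the leftmost-outermost redex is a beta-redex, and normalization takes 6 steps.


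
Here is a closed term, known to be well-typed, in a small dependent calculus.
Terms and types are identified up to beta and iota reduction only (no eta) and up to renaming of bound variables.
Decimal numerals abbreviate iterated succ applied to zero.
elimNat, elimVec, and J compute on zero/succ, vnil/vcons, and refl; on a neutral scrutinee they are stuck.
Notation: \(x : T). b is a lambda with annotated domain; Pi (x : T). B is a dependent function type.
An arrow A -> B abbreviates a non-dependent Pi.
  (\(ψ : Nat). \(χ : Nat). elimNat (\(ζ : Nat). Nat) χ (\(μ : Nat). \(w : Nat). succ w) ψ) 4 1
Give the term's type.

the term's type:
  Nat


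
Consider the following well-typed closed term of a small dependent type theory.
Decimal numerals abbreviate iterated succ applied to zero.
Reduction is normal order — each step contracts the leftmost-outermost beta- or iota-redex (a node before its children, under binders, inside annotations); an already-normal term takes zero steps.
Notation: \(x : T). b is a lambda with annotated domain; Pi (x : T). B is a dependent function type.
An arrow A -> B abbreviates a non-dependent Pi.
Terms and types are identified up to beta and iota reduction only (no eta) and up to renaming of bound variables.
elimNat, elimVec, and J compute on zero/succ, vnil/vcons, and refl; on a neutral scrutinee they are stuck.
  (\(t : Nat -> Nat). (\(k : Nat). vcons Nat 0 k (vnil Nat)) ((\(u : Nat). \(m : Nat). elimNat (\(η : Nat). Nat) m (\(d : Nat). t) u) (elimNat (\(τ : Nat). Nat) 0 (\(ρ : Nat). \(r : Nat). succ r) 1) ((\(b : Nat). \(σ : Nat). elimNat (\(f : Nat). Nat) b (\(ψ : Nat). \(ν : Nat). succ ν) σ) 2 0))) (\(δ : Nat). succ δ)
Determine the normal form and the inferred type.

resulting normal form:
  vcons Nat 0 3 (vnil Nat)
the term's type:
  Vec Nat 1
observation: reduction starts at a beta-redex, and 15 normal-order steps reach the normal form.


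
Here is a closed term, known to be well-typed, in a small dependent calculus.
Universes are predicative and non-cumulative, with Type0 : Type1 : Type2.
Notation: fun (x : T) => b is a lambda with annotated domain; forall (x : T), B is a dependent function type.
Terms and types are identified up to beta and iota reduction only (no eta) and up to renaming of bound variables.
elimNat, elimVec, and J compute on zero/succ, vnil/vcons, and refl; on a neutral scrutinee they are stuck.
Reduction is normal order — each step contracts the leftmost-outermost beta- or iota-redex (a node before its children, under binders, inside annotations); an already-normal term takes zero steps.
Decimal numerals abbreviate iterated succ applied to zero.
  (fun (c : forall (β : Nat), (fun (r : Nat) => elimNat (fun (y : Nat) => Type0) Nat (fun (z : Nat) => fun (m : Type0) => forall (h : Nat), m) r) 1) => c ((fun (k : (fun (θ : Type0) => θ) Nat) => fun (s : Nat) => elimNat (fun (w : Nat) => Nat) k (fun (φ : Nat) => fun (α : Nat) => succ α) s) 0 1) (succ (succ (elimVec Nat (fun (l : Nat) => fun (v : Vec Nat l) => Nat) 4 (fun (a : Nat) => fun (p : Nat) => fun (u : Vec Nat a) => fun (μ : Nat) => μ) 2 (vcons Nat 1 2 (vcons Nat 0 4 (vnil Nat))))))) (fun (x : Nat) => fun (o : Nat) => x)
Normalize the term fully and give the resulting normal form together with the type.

resulting normal form:
  1
inferred type:
  Nat
observation: the first redex contracted is a beta-redex; the normal form is reached in 9 normal-order steps.


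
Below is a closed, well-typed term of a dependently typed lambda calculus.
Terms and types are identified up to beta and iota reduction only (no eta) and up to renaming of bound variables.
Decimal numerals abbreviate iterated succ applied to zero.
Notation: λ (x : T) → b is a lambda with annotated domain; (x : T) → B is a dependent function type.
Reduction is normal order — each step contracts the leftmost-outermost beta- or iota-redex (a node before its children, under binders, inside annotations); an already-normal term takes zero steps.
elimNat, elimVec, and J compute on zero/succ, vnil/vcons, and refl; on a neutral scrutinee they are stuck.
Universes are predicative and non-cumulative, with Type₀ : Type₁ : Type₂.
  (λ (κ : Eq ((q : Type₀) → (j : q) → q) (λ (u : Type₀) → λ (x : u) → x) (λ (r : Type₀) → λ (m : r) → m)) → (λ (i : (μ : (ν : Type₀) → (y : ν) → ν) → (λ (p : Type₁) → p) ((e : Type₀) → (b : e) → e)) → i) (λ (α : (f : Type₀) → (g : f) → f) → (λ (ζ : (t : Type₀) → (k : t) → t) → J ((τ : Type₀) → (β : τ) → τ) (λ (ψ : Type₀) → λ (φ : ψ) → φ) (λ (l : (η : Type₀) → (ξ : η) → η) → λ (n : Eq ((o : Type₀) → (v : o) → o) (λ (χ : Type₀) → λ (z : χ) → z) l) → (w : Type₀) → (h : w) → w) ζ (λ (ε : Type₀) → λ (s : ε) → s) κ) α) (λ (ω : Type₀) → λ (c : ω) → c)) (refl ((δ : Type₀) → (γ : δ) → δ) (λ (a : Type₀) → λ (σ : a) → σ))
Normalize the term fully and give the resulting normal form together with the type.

reduced normal form:
  λ (κ : Type₀) → λ (q : κ) → q
the term's type:
  (κ : Type₀) → (q : κ) → κ


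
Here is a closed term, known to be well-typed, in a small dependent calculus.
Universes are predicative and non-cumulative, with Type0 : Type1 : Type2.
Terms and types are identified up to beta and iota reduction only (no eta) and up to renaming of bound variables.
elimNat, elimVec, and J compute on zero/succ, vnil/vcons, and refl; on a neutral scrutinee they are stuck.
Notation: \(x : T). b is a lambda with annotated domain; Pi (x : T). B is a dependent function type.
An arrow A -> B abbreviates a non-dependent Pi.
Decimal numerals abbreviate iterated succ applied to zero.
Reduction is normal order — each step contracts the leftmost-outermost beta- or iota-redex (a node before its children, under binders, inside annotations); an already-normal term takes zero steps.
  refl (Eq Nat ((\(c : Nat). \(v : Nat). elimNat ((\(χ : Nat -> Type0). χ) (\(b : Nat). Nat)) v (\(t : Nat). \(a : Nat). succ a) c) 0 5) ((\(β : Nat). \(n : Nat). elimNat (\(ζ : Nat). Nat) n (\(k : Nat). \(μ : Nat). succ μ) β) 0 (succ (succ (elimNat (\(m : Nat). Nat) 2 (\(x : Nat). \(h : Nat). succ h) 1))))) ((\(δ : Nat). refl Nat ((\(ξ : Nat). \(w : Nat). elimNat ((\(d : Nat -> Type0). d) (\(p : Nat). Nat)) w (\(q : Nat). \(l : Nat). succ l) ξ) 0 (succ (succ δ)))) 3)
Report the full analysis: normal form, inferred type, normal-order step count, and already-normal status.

reduced normal form:
  refl (Eq Nat 5 5) (refl Nat 5)
inferred type:
  Eq (Eq Nat 5 5) (refl Nat 5) (refl Nat 5)
normal-order step count: 14
already normal: no
first contracted redex: a beta-redex


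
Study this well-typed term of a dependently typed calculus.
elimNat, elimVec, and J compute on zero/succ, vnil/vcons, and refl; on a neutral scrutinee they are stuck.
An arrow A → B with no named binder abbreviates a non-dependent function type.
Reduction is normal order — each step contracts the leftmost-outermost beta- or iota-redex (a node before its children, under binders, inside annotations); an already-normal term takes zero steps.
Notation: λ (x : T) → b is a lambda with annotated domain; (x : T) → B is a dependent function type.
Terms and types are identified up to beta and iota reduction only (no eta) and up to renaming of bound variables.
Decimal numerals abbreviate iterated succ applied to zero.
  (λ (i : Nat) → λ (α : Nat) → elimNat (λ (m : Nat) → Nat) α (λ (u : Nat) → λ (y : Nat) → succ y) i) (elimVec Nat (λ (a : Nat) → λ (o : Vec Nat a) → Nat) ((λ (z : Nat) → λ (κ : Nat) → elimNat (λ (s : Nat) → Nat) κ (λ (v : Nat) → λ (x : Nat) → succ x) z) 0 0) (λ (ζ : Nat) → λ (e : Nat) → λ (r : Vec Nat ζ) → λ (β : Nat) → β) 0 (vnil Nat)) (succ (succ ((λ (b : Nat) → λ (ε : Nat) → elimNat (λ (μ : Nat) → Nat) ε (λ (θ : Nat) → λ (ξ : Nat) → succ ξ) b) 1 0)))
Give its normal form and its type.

normal form:
  3
inferred type:
  Nat


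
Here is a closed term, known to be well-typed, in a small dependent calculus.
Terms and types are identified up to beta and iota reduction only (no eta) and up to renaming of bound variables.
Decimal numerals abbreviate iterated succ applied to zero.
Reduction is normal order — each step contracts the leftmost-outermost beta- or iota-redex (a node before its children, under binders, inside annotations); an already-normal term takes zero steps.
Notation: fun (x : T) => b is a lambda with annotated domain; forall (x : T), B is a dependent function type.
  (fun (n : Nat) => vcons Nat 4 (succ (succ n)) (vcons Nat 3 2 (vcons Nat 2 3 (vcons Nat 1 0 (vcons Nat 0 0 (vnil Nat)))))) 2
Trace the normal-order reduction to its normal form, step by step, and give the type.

reduction (normal order):
  (fun (n : Nat) => vcons Nat 4 (succ (succ n)) (vcons Nat 3 2 (vcons Nat 2 3 (vcons Nat 1 0 (vcons Nat 0 0 (vnil Nat)))))) 2
  ~> vcons Nat 4 4 (vcons Nat 3 2 (vcons Nat 2 3 (vcons Nat 1 0 (vcons Nat 0 0 (vnil Nat)))))
the term's type:
  Vec Nat 5


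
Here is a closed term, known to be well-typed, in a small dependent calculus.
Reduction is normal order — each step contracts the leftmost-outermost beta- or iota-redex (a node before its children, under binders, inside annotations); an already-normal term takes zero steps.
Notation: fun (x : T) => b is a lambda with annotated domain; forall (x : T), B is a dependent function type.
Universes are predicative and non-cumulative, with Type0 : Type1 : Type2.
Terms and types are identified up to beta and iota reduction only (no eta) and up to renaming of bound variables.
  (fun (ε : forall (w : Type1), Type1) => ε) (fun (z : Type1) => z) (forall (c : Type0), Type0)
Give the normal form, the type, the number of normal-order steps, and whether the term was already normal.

resulting normal form:
  forall (ε : Type0), Type0
type:
  Type1
normal-order step count: 2
term was already normal: no
first contracted redex: a beta-redex


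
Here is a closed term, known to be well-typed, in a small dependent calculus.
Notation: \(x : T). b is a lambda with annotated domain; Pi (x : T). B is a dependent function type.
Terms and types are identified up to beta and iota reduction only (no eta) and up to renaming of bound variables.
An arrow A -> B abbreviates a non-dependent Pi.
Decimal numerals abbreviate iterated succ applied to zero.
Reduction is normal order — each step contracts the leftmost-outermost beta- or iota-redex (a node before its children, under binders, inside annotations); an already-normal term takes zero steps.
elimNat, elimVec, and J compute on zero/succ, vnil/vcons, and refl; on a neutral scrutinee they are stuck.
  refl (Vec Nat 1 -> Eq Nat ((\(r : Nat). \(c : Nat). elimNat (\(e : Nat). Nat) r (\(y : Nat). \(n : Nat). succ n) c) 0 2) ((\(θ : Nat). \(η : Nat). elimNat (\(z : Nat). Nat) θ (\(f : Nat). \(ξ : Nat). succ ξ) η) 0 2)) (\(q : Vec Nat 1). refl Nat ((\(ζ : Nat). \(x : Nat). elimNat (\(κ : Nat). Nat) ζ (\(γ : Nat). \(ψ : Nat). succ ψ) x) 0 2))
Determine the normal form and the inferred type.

resulting normal form:
  refl (Vec Nat 1 -> Eq Nat 2 2) (\(r : Vec Nat 1). refl Nat 2)
type:
  Eq (Vec Nat 1 -> Eq Nat 2 2) (\(r : Vec Nat 1). refl Nat 2) (\(c : Vec Nat 1). refl Nat 2)
observation: the leftmost-outermost redex is a beta-redex, and normalization takes 27 steps.


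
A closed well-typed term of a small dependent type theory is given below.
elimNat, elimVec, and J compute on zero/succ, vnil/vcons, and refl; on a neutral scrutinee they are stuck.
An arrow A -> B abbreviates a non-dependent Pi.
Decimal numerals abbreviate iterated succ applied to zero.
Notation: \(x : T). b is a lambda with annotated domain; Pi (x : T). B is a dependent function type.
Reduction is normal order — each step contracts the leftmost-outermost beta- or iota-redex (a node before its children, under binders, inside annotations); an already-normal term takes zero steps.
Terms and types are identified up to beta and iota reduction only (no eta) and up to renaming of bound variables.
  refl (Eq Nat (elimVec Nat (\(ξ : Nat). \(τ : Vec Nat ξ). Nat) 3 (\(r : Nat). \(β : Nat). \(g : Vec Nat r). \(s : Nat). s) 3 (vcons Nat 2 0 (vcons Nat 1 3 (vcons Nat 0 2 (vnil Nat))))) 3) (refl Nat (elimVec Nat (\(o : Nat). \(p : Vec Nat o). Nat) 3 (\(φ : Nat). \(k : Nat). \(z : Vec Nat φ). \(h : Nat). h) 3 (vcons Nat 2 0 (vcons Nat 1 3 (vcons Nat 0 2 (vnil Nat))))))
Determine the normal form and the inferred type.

reduced normal form:
  refl (Eq Nat 3 3) (refl Nat 3)
type:
  Eq (Eq Nat 3 3) (refl Nat 3) (refl Nat 3)
observation: the first redex contracted is an elimVec iota-redex; the normal form is reached in 32 normal-order steps.


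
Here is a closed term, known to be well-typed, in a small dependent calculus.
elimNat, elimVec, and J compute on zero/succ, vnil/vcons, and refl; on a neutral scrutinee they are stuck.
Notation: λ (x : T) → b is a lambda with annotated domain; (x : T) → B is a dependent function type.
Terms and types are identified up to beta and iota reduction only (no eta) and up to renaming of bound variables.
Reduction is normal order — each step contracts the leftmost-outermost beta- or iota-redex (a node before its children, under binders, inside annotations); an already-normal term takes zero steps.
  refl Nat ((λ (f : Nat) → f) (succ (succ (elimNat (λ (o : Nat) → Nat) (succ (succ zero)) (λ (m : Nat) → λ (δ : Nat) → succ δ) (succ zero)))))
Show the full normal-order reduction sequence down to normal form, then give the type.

normal-order reduction:
  refl Nat ((λ (f : Nat) → f) (succ (succ (elimNat (λ (o : Nat) → Nat) (succ (succ zero)) (λ (m : Nat) → λ (δ : Nat) → succ δ) (succ zero)))))
  ~> refl Nat (succ (succ (elimNat (λ (f : Nat) → Nat) (succ (succ zero)) (λ (o : Nat) → λ (m : Nat) → succ m) (succ zero))))
  ~> refl Nat (succ (succ ((λ (f : Nat) → λ (o : Nat) → succ o) zero (elimNat (λ (m : Nat) → Nat) (succ (succ zero)) (λ (δ : Nat) → λ (κ : Nat) → succ κ) zero))))
  ~> refl Nat (succ (succ ((λ (f : Nat) → succ f) (elimNat (λ (o : Nat) → Nat) (succ (succ zero)) (λ (m : Nat) → λ (δ : Nat) → succ δ) zero))))
  ~> refl Nat (succ (succ (succ (elimNat (λ (f : Nat) → Nat) (succ (succ zero)) (λ (o : Nat) → λ (m : Nat) → succ m) zero))))
  ~> refl Nat (succ (succ (succ (succ (succ zero)))))
the term's type:
  Eq Nat (succ (succ (succ (succ (succ zero))))) (succ (succ (succ (succ (succ zero)))))


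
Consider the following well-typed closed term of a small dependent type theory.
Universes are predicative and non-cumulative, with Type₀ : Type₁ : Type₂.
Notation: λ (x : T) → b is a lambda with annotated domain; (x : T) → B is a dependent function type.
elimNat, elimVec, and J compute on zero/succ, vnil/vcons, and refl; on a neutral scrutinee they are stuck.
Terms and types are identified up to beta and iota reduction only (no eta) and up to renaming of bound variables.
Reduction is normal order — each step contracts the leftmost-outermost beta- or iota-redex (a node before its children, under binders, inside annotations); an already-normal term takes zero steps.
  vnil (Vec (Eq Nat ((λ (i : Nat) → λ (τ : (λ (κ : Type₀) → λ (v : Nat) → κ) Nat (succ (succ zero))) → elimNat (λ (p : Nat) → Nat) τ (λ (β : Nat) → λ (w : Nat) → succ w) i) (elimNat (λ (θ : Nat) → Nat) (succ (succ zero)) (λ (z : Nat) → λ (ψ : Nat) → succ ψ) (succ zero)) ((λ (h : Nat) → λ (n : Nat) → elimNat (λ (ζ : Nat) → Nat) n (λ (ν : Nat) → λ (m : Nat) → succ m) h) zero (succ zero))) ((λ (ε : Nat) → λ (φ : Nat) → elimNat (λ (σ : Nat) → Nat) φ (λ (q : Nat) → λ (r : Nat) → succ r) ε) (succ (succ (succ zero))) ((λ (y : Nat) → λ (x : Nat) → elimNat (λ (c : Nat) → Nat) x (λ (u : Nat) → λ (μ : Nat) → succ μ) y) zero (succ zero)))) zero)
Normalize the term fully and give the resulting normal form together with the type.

normal form:
  vnil (Vec (Eq Nat (succ (succ (succ (succ zero)))) (succ (succ (succ (succ zero))))) zero)
type:
  Vec (Vec (Eq Nat (succ (succ (succ (succ zero)))) (succ (succ (succ (succ zero))))) zero) zero
observation: the leftmost-outermost redex is a beta-redex, and normalization takes 34 steps.


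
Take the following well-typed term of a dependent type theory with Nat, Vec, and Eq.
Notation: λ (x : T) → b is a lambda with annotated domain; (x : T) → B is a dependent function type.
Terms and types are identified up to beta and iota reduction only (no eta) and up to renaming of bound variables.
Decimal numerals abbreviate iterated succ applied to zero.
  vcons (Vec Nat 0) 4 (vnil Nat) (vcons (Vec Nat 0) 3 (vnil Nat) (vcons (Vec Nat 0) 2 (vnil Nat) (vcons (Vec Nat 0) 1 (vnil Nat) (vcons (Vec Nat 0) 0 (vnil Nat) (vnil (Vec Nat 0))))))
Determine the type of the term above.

the term's type:
  Vec (Vec Nat 0) 5


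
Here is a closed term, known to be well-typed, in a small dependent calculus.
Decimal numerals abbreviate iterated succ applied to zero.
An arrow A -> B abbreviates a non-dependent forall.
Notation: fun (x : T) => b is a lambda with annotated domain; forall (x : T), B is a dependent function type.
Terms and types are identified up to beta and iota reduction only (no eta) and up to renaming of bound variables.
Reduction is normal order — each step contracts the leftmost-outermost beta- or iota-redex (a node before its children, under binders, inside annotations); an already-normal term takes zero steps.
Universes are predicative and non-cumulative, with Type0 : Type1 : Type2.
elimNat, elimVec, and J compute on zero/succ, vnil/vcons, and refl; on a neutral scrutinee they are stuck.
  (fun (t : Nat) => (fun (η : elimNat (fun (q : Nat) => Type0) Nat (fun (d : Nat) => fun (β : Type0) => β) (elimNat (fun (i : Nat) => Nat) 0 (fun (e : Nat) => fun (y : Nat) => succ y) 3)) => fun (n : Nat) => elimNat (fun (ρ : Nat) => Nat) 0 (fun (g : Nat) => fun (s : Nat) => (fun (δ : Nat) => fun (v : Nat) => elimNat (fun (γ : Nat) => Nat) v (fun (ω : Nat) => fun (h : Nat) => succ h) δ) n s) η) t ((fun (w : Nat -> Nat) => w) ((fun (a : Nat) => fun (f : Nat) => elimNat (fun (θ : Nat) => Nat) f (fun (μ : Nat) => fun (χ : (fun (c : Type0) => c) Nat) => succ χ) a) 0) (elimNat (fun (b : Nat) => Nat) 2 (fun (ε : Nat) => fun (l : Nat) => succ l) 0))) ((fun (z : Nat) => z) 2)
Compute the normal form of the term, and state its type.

normal form:
  4
inferred type:
  Nat


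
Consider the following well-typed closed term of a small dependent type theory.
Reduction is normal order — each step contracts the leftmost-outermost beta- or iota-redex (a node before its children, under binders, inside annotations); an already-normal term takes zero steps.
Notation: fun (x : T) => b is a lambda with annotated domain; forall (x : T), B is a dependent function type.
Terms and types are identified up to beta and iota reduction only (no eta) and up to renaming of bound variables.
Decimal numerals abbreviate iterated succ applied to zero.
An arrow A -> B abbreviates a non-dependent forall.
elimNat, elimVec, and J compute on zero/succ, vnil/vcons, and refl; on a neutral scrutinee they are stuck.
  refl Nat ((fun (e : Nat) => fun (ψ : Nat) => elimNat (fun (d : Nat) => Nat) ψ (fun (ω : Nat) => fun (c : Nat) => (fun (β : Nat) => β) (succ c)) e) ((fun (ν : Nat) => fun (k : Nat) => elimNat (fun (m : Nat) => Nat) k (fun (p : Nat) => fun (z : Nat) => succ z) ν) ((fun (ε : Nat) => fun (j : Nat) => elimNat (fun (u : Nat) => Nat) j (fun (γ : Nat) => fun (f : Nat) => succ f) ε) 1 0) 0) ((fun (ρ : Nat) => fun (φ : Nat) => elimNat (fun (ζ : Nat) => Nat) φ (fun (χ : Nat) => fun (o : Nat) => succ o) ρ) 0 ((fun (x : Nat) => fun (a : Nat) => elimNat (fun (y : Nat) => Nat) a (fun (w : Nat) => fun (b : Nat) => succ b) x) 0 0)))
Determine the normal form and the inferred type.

reduced normal form:
  refl Nat 1
the term's type:
  Eq Nat 1 1
observation: the first redex contracted is a beta-redex; the normal form is reached in 25 normal-order steps.


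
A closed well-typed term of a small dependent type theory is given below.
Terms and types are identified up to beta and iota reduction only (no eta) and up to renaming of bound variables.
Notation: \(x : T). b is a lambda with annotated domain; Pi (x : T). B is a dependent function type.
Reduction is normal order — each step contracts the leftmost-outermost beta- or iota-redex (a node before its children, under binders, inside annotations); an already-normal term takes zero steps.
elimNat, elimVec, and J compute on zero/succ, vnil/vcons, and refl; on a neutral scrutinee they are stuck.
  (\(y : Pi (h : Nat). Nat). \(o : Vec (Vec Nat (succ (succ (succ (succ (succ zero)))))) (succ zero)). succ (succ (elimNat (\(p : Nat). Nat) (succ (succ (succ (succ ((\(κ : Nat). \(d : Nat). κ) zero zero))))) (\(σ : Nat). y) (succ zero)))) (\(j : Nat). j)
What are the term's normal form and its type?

normal form:
  \(y : Vec (Vec Nat (succ (succ (succ (succ (succ zero)))))) (succ zero)). succ (succ (succ (succ (succ (succ zero)))))
type:
  Pi (y : Vec (Vec Nat (succ (succ (succ (succ (succ zero)))))) (succ zero)). Nat
observation: the term reaches its normal form after 7 normal-order steps.


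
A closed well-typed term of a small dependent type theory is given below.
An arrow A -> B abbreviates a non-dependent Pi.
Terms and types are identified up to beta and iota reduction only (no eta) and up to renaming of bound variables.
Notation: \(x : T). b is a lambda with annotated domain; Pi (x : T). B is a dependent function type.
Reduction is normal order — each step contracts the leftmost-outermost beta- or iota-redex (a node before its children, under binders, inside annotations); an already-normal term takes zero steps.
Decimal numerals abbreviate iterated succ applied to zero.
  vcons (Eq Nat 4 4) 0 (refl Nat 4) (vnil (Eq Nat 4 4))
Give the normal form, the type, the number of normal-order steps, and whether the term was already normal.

resulting normal form:
  vcons (Eq Nat 4 4) 0 (refl Nat 4) (vnil (Eq Nat 4 4))
the term's type:
  Vec (Eq Nat 4 4) 1
reduction steps (normal order): 0
started in normal form: yes


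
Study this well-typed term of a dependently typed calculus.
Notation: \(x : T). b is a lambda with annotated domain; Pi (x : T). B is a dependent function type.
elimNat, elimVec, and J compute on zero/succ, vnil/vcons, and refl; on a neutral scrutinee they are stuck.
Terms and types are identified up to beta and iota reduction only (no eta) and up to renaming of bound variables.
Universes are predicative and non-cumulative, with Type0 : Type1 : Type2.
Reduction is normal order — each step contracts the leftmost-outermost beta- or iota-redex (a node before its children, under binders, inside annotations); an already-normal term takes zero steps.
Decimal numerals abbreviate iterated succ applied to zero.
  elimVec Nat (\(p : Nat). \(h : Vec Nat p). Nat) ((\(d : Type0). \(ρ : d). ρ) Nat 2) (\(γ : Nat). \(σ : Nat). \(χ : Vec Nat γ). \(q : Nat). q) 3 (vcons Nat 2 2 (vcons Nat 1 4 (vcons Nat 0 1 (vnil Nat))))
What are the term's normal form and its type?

reduced normal form:
  2
type:
  Nat
observation: reduction starts at an elimVec iota-redex, and 18 normal-order steps reach the normal form.


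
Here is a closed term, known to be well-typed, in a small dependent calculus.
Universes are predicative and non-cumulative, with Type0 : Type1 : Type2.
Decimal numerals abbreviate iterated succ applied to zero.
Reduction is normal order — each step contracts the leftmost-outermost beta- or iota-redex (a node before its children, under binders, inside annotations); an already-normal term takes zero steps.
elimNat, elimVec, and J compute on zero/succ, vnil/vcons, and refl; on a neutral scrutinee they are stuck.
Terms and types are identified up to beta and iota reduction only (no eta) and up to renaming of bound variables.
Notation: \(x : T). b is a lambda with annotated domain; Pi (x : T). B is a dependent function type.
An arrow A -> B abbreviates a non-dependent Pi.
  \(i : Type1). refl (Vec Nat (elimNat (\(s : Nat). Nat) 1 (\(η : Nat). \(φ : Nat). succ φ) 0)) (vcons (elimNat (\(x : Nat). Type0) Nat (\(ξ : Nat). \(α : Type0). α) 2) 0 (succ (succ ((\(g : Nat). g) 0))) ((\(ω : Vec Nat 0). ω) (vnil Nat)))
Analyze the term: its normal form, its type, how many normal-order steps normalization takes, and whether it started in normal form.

reduced normal form:
  \(i : Type1). refl (Vec Nat 1) (vcons Nat 0 2 (vnil Nat))
the term's type:
  Type1 -> Eq (Vec Nat 1) (vcons Nat 0 2 (vnil Nat)) (vcons Nat 0 2 (vnil Nat))
normal-order step count: 10
already normal: no
first contracted redex: an elimNat iota-redex


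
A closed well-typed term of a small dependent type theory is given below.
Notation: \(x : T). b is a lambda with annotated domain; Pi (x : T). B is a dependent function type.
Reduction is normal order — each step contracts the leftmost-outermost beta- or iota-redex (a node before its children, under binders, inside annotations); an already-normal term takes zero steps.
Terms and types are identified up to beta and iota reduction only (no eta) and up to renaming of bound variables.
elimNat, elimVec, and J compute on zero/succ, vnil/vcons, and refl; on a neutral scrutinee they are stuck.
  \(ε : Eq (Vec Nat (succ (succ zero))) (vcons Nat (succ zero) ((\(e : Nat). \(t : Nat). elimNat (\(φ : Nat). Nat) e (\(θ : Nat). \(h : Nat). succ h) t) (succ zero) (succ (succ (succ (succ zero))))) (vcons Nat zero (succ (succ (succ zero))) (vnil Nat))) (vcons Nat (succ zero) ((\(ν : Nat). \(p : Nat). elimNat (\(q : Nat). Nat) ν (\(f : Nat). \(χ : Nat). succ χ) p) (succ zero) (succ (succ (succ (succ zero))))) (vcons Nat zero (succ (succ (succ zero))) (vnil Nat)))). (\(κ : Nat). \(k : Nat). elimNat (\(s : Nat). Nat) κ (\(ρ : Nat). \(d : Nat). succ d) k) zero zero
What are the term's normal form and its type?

normal form:
  \(ε : Eq (Vec Nat (succ (succ zero))) (vcons Nat (succ zero) (succ (succ (succ (succ (succ zero))))) (vcons Nat zero (succ (succ (succ zero))) (vnil Nat))) (vcons Nat (succ zero) (succ (succ (succ (succ (succ zero))))) (vcons Nat zero (succ (succ (succ zero))) (vnil Nat)))). zero
inferred type:
  Pi (ε : Eq (Vec Nat (succ (succ zero))) (vcons Nat (succ zero) (succ (succ (succ (succ (succ zero))))) (vcons Nat zero (succ (succ (succ zero))) (vnil Nat))) (vcons Nat (succ zero) (succ (succ (succ (succ (succ zero))))) (vcons Nat zero (succ (succ (succ zero))) (vnil Nat)))). Nat


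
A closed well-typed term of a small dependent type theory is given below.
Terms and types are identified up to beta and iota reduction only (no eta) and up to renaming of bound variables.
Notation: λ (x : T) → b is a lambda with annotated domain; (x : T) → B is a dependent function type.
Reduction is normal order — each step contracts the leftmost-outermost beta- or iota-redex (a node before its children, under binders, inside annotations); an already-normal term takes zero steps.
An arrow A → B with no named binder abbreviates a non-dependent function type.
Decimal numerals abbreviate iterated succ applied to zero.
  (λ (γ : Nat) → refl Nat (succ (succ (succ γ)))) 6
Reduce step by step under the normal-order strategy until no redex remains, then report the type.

reduction (normal order):
  (λ (γ : Nat) → refl Nat (succ (succ (succ γ)))) 6
  ~> refl Nat 9
inferred type:
  Eq Nat 9 9


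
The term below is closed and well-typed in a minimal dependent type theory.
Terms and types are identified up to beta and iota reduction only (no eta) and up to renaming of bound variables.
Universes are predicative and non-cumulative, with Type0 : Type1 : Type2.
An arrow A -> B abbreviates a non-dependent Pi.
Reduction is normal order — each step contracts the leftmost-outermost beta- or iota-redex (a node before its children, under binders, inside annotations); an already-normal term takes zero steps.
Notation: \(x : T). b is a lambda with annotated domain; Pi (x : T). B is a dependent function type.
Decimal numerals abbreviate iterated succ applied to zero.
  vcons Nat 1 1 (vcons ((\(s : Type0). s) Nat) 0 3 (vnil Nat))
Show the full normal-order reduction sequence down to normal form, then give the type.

normal-order reduction:
  vcons Nat 1 1 (vcons ((\(s : Type0). s) Nat) 0 3 (vnil Nat))
  ~> vcons Nat 1 1 (vcons Nat 0 3 (vnil Nat))
type:
  Vec Nat 2


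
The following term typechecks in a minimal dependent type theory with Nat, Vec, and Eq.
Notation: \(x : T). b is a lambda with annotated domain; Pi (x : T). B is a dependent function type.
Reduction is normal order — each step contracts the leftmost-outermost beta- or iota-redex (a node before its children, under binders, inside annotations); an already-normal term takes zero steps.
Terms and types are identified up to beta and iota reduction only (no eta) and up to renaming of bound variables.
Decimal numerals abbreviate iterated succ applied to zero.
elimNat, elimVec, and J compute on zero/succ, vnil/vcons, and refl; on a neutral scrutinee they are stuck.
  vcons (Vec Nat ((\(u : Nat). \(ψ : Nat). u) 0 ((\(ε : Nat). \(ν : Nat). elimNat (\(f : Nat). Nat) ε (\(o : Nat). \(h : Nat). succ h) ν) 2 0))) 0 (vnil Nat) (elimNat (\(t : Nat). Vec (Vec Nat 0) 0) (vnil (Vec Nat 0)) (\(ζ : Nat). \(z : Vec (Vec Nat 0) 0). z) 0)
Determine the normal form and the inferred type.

normal form:
  vcons (Vec Nat 0) 0 (vnil Nat) (vnil (Vec Nat 0))
type:
  Vec (Vec Nat 0) 1
observation: the term reaches its normal form after 3 normal-order steps.


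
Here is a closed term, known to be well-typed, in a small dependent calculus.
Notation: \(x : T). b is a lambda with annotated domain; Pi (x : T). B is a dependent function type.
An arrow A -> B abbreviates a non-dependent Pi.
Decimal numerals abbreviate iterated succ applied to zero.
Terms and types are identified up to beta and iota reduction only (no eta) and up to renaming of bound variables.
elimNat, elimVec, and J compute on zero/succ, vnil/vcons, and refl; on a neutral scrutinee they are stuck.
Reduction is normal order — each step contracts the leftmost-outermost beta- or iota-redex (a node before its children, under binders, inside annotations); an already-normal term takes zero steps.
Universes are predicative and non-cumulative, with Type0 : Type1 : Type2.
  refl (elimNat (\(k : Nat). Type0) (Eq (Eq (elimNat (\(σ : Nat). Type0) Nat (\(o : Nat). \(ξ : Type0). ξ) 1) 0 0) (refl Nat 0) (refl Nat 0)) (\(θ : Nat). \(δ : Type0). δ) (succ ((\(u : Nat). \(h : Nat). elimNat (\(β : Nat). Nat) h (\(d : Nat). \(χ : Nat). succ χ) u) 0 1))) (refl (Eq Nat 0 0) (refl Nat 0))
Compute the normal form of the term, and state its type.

reduced normal form:
  refl (Eq (Eq Nat 0 0) (refl Nat 0) (refl Nat 0)) (refl (Eq Nat 0 0) (refl Nat 0))
the term's type:
  Eq (Eq (Eq Nat 0 0) (refl Nat 0) (refl Nat 0)) (refl (Eq Nat 0 0) (refl Nat 0)) (refl (Eq Nat 0 0) (refl Nat 0))
observation: 14 normal-order steps separate the term from its normal form.


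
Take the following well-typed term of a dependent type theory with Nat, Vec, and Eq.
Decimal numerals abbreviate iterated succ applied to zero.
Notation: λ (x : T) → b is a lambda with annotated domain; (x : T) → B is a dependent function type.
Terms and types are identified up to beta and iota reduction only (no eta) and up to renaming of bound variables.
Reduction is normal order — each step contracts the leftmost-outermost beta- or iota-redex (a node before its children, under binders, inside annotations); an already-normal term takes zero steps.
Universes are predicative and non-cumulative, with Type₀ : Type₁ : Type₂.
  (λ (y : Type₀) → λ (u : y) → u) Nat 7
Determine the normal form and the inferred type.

reduced normal form:
  7
the term's type:
  Nat
observation: reduction starts at a beta-redex, and 2 normal-order steps reach the normal form.
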